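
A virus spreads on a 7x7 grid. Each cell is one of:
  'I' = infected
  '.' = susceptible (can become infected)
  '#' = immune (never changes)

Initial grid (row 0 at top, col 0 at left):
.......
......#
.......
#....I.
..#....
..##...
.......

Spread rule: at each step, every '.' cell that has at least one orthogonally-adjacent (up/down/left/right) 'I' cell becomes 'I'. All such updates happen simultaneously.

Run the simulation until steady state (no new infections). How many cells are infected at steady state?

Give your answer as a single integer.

Step 0 (initial): 1 infected
Step 1: +4 new -> 5 infected
Step 2: +7 new -> 12 infected
Step 3: +8 new -> 20 infected
Step 4: +7 new -> 27 infected
Step 5: +5 new -> 32 infected
Step 6: +6 new -> 38 infected
Step 7: +4 new -> 42 infected
Step 8: +2 new -> 44 infected
Step 9: +0 new -> 44 infected

Answer: 44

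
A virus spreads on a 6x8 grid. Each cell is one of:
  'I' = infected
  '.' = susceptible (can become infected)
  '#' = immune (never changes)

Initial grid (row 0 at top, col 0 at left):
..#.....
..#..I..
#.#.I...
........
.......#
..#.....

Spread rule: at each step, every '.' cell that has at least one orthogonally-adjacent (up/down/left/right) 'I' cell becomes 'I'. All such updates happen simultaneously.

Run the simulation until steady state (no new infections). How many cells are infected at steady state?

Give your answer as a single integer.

Step 0 (initial): 2 infected
Step 1: +6 new -> 8 infected
Step 2: +8 new -> 16 infected
Step 3: +8 new -> 24 infected
Step 4: +6 new -> 30 infected
Step 5: +4 new -> 34 infected
Step 6: +4 new -> 38 infected
Step 7: +3 new -> 41 infected
Step 8: +1 new -> 42 infected
Step 9: +0 new -> 42 infected

Answer: 42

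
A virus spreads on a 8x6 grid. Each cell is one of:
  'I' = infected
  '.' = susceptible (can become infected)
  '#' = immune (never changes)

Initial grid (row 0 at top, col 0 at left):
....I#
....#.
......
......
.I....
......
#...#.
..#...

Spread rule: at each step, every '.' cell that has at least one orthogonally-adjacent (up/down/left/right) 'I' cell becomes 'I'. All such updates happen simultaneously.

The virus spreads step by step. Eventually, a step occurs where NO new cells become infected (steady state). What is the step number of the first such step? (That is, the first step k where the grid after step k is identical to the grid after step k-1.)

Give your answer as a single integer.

Step 0 (initial): 2 infected
Step 1: +5 new -> 7 infected
Step 2: +9 new -> 16 infected
Step 3: +11 new -> 27 infected
Step 4: +8 new -> 35 infected
Step 5: +4 new -> 39 infected
Step 6: +3 new -> 42 infected
Step 7: +1 new -> 43 infected
Step 8: +0 new -> 43 infected

Answer: 8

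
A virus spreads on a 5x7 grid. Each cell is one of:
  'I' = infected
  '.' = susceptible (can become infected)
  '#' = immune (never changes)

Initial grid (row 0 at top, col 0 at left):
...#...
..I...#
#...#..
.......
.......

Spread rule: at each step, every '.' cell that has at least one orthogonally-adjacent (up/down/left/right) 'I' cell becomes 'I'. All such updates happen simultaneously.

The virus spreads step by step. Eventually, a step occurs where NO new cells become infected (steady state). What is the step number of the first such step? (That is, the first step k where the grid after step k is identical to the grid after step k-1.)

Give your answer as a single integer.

Answer: 8

Derivation:
Step 0 (initial): 1 infected
Step 1: +4 new -> 5 infected
Step 2: +6 new -> 11 infected
Step 3: +6 new -> 17 infected
Step 4: +6 new -> 23 infected
Step 5: +5 new -> 28 infected
Step 6: +2 new -> 30 infected
Step 7: +1 new -> 31 infected
Step 8: +0 new -> 31 infected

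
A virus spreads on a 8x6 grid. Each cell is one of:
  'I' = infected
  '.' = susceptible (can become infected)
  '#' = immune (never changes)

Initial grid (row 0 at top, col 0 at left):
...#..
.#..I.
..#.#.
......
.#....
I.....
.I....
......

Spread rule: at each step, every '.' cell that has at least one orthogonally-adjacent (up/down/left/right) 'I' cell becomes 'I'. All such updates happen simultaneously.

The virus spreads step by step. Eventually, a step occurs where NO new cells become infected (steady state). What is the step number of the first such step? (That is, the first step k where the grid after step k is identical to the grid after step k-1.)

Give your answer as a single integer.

Step 0 (initial): 3 infected
Step 1: +8 new -> 11 infected
Step 2: +9 new -> 20 infected
Step 3: +9 new -> 29 infected
Step 4: +10 new -> 39 infected
Step 5: +4 new -> 43 infected
Step 6: +0 new -> 43 infected

Answer: 6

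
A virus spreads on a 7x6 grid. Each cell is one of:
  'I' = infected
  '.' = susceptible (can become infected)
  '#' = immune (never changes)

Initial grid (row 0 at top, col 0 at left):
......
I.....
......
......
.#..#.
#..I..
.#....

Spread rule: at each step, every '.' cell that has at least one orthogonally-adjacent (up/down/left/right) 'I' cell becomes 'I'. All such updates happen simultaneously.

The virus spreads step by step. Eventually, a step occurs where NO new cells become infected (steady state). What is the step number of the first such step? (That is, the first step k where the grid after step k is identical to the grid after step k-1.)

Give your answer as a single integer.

Step 0 (initial): 2 infected
Step 1: +7 new -> 9 infected
Step 2: +10 new -> 19 infected
Step 3: +10 new -> 29 infected
Step 4: +4 new -> 33 infected
Step 5: +3 new -> 36 infected
Step 6: +1 new -> 37 infected
Step 7: +0 new -> 37 infected

Answer: 7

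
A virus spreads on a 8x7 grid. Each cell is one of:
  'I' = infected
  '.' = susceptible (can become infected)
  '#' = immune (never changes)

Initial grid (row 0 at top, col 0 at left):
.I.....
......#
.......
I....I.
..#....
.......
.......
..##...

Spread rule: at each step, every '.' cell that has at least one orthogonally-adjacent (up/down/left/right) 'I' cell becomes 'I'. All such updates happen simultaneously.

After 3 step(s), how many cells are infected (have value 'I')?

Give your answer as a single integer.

Step 0 (initial): 3 infected
Step 1: +10 new -> 13 infected
Step 2: +14 new -> 27 infected
Step 3: +12 new -> 39 infected

Answer: 39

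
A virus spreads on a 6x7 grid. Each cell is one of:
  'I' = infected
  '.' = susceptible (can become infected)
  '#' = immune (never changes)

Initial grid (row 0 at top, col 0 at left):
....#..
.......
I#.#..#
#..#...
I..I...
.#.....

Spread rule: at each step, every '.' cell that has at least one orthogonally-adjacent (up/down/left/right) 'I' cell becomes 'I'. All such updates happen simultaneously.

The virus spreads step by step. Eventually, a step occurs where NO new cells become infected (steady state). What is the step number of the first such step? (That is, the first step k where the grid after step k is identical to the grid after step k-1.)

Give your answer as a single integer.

Step 0 (initial): 3 infected
Step 1: +6 new -> 9 infected
Step 2: +8 new -> 17 infected
Step 3: +7 new -> 24 infected
Step 4: +6 new -> 30 infected
Step 5: +2 new -> 32 infected
Step 6: +2 new -> 34 infected
Step 7: +1 new -> 35 infected
Step 8: +0 new -> 35 infected

Answer: 8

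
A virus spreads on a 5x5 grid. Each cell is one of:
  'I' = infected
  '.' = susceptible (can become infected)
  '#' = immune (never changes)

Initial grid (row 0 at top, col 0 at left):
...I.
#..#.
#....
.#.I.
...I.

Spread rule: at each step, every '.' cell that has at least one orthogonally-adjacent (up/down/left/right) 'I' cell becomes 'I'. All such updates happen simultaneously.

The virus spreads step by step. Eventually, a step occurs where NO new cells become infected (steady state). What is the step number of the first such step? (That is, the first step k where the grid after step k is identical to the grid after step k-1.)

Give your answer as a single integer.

Step 0 (initial): 3 infected
Step 1: +7 new -> 10 infected
Step 2: +6 new -> 16 infected
Step 3: +4 new -> 20 infected
Step 4: +1 new -> 21 infected
Step 5: +0 new -> 21 infected

Answer: 5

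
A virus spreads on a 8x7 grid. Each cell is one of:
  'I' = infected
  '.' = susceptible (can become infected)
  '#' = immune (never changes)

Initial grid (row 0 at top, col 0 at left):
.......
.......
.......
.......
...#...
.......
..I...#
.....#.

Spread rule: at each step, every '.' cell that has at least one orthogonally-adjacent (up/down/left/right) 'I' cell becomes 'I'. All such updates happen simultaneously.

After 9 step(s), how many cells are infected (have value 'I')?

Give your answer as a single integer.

Answer: 51

Derivation:
Step 0 (initial): 1 infected
Step 1: +4 new -> 5 infected
Step 2: +7 new -> 12 infected
Step 3: +7 new -> 19 infected
Step 4: +6 new -> 25 infected
Step 5: +7 new -> 32 infected
Step 6: +7 new -> 39 infected
Step 7: +6 new -> 45 infected
Step 8: +4 new -> 49 infected
Step 9: +2 new -> 51 infected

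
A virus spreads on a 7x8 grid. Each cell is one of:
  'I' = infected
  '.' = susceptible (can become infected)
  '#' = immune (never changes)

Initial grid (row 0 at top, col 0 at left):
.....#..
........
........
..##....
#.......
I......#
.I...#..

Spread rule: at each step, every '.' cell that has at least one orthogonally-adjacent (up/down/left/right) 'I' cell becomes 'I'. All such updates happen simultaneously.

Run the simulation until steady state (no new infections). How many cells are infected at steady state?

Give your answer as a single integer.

Answer: 50

Derivation:
Step 0 (initial): 2 infected
Step 1: +3 new -> 5 infected
Step 2: +3 new -> 8 infected
Step 3: +4 new -> 12 infected
Step 4: +4 new -> 16 infected
Step 5: +5 new -> 21 infected
Step 6: +7 new -> 28 infected
Step 7: +7 new -> 35 infected
Step 8: +6 new -> 41 infected
Step 9: +4 new -> 45 infected
Step 10: +2 new -> 47 infected
Step 11: +2 new -> 49 infected
Step 12: +1 new -> 50 infected
Step 13: +0 new -> 50 infected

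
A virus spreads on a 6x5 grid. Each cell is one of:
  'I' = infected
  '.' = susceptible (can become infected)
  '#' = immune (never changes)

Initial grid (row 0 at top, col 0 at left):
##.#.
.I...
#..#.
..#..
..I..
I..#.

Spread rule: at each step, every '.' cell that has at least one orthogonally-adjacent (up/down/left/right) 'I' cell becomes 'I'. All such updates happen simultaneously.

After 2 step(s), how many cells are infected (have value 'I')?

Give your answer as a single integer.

Answer: 18

Derivation:
Step 0 (initial): 3 infected
Step 1: +8 new -> 11 infected
Step 2: +7 new -> 18 infected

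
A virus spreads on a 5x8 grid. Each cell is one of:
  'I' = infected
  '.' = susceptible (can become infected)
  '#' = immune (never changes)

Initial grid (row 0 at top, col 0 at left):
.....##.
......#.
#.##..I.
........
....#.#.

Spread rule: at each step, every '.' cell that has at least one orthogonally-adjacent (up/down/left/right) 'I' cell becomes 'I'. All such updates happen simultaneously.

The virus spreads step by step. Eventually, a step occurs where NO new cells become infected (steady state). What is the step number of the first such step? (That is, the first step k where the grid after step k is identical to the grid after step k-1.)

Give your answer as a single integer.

Answer: 9

Derivation:
Step 0 (initial): 1 infected
Step 1: +3 new -> 4 infected
Step 2: +5 new -> 9 infected
Step 3: +5 new -> 14 infected
Step 4: +3 new -> 17 infected
Step 5: +4 new -> 21 infected
Step 6: +4 new -> 25 infected
Step 7: +5 new -> 30 infected
Step 8: +2 new -> 32 infected
Step 9: +0 new -> 32 infected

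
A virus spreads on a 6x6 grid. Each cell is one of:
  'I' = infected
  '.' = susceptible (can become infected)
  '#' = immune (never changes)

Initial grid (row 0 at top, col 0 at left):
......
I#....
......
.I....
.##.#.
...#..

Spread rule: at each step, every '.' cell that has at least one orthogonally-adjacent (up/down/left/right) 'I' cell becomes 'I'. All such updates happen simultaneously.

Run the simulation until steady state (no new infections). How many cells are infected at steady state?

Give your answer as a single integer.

Answer: 31

Derivation:
Step 0 (initial): 2 infected
Step 1: +5 new -> 7 infected
Step 2: +4 new -> 11 infected
Step 3: +6 new -> 17 infected
Step 4: +5 new -> 22 infected
Step 5: +5 new -> 27 infected
Step 6: +3 new -> 30 infected
Step 7: +1 new -> 31 infected
Step 8: +0 new -> 31 infected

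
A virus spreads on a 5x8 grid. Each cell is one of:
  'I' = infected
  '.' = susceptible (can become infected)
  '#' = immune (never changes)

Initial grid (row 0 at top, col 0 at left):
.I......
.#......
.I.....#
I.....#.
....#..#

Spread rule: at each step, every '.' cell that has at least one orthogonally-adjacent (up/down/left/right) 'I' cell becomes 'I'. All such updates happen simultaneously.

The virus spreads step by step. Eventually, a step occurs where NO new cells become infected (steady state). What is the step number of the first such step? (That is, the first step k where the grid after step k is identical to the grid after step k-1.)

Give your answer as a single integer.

Step 0 (initial): 3 infected
Step 1: +6 new -> 9 infected
Step 2: +6 new -> 15 infected
Step 3: +5 new -> 20 infected
Step 4: +5 new -> 25 infected
Step 5: +4 new -> 29 infected
Step 6: +3 new -> 32 infected
Step 7: +2 new -> 34 infected
Step 8: +0 new -> 34 infected

Answer: 8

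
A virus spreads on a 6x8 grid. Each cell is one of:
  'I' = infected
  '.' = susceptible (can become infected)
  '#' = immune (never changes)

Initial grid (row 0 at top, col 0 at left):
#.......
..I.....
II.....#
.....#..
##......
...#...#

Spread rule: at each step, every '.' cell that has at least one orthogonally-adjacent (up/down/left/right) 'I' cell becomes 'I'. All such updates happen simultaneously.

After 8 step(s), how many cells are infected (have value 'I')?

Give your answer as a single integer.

Step 0 (initial): 3 infected
Step 1: +7 new -> 10 infected
Step 2: +5 new -> 15 infected
Step 3: +5 new -> 20 infected
Step 4: +6 new -> 26 infected
Step 5: +5 new -> 31 infected
Step 6: +5 new -> 36 infected
Step 7: +3 new -> 39 infected
Step 8: +2 new -> 41 infected

Answer: 41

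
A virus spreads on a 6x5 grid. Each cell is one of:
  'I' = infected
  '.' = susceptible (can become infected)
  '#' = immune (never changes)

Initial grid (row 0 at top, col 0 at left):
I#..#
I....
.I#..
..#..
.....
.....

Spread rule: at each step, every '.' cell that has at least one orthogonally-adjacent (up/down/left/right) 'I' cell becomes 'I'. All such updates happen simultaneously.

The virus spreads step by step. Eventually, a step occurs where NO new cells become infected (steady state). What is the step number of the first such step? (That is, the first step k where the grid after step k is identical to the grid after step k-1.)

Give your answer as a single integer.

Step 0 (initial): 3 infected
Step 1: +3 new -> 6 infected
Step 2: +3 new -> 9 infected
Step 3: +5 new -> 14 infected
Step 4: +6 new -> 20 infected
Step 5: +4 new -> 24 infected
Step 6: +2 new -> 26 infected
Step 7: +0 new -> 26 infected

Answer: 7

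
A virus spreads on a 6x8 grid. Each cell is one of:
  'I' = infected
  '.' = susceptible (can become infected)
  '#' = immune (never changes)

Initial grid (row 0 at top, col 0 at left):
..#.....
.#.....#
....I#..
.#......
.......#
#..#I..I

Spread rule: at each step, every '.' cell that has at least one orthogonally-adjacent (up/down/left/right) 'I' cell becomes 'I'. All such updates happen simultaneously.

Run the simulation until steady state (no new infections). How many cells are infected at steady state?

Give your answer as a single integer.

Answer: 40

Derivation:
Step 0 (initial): 3 infected
Step 1: +6 new -> 9 infected
Step 2: +9 new -> 18 infected
Step 3: +8 new -> 26 infected
Step 4: +6 new -> 32 infected
Step 5: +6 new -> 38 infected
Step 6: +1 new -> 39 infected
Step 7: +1 new -> 40 infected
Step 8: +0 new -> 40 infected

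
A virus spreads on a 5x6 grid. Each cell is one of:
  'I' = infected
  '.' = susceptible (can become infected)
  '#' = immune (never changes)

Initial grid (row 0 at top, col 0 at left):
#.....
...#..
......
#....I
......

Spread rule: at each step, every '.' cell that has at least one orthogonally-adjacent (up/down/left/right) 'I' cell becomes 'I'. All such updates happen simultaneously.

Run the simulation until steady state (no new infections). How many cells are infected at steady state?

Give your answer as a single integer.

Step 0 (initial): 1 infected
Step 1: +3 new -> 4 infected
Step 2: +4 new -> 8 infected
Step 3: +5 new -> 13 infected
Step 4: +4 new -> 17 infected
Step 5: +4 new -> 21 infected
Step 6: +4 new -> 25 infected
Step 7: +2 new -> 27 infected
Step 8: +0 new -> 27 infected

Answer: 27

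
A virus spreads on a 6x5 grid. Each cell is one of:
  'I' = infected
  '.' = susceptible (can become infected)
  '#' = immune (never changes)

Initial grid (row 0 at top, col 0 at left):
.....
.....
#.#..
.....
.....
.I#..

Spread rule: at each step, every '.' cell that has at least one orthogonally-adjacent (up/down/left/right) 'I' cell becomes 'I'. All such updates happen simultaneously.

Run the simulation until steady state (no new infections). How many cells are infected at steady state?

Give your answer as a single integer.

Answer: 27

Derivation:
Step 0 (initial): 1 infected
Step 1: +2 new -> 3 infected
Step 2: +3 new -> 6 infected
Step 3: +4 new -> 10 infected
Step 4: +4 new -> 14 infected
Step 5: +6 new -> 20 infected
Step 6: +4 new -> 24 infected
Step 7: +2 new -> 26 infected
Step 8: +1 new -> 27 infected
Step 9: +0 new -> 27 infected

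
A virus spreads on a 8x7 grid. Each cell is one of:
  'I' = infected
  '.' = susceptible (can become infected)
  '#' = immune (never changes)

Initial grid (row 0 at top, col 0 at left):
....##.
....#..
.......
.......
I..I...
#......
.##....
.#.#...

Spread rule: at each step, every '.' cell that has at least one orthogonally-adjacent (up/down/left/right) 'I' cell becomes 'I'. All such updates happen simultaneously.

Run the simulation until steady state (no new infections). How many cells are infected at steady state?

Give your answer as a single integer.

Step 0 (initial): 2 infected
Step 1: +6 new -> 8 infected
Step 2: +10 new -> 18 infected
Step 3: +9 new -> 27 infected
Step 4: +9 new -> 36 infected
Step 5: +6 new -> 42 infected
Step 6: +2 new -> 44 infected
Step 7: +1 new -> 45 infected
Step 8: +0 new -> 45 infected

Answer: 45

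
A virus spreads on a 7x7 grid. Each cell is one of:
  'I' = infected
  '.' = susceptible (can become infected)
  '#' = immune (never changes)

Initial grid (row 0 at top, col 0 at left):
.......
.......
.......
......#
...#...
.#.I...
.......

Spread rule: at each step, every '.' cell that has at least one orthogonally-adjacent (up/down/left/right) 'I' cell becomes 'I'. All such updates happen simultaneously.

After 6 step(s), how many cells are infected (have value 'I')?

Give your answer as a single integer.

Answer: 39

Derivation:
Step 0 (initial): 1 infected
Step 1: +3 new -> 4 infected
Step 2: +5 new -> 9 infected
Step 3: +7 new -> 16 infected
Step 4: +9 new -> 25 infected
Step 5: +7 new -> 32 infected
Step 6: +7 new -> 39 infected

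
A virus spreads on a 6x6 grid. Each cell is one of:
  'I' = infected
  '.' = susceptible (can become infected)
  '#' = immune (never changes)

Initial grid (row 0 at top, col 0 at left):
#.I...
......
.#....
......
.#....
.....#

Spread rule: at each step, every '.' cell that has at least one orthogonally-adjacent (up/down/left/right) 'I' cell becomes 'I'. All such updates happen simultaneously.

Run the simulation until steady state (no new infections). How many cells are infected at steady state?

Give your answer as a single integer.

Step 0 (initial): 1 infected
Step 1: +3 new -> 4 infected
Step 2: +4 new -> 8 infected
Step 3: +5 new -> 13 infected
Step 4: +6 new -> 19 infected
Step 5: +5 new -> 24 infected
Step 6: +5 new -> 29 infected
Step 7: +3 new -> 32 infected
Step 8: +0 new -> 32 infected

Answer: 32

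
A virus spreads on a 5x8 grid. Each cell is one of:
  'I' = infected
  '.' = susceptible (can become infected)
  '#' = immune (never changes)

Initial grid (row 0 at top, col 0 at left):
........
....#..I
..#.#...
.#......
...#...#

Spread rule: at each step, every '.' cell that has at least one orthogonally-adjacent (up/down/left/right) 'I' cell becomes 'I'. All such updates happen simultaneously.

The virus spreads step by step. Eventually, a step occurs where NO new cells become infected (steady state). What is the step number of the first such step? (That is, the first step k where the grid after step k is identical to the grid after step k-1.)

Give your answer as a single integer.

Answer: 12

Derivation:
Step 0 (initial): 1 infected
Step 1: +3 new -> 4 infected
Step 2: +4 new -> 8 infected
Step 3: +3 new -> 11 infected
Step 4: +3 new -> 14 infected
Step 5: +3 new -> 17 infected
Step 6: +4 new -> 21 infected
Step 7: +4 new -> 25 infected
Step 8: +3 new -> 28 infected
Step 9: +3 new -> 31 infected
Step 10: +2 new -> 33 infected
Step 11: +1 new -> 34 infected
Step 12: +0 new -> 34 infected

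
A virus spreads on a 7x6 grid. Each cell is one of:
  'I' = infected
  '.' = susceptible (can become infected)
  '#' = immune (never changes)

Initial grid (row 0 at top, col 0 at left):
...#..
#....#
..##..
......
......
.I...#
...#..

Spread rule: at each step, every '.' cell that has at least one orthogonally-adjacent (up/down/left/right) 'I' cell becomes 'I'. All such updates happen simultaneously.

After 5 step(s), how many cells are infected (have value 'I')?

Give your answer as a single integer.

Answer: 26

Derivation:
Step 0 (initial): 1 infected
Step 1: +4 new -> 5 infected
Step 2: +6 new -> 11 infected
Step 3: +5 new -> 16 infected
Step 4: +5 new -> 21 infected
Step 5: +5 new -> 26 infected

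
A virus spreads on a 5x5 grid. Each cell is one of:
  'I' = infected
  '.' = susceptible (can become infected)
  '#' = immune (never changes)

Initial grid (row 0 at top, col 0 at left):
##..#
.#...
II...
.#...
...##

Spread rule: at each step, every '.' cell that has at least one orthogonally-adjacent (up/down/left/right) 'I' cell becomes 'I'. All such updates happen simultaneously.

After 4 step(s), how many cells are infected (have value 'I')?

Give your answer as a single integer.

Answer: 18

Derivation:
Step 0 (initial): 2 infected
Step 1: +3 new -> 5 infected
Step 2: +4 new -> 9 infected
Step 3: +6 new -> 15 infected
Step 4: +3 new -> 18 infected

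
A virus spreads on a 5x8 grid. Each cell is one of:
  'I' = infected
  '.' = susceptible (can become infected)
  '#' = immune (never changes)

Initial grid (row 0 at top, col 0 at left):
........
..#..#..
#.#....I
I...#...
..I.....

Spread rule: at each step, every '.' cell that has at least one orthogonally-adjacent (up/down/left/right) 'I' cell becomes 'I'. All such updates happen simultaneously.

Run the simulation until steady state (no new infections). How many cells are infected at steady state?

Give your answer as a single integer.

Answer: 35

Derivation:
Step 0 (initial): 3 infected
Step 1: +8 new -> 11 infected
Step 2: +8 new -> 19 infected
Step 3: +7 new -> 26 infected
Step 4: +5 new -> 31 infected
Step 5: +4 new -> 35 infected
Step 6: +0 new -> 35 infected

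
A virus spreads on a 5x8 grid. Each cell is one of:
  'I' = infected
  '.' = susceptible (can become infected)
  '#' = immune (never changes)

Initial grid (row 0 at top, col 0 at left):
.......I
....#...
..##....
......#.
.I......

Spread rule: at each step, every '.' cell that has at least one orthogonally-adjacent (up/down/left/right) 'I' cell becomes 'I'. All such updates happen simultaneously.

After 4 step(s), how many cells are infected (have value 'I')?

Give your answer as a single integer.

Answer: 30

Derivation:
Step 0 (initial): 2 infected
Step 1: +5 new -> 7 infected
Step 2: +7 new -> 14 infected
Step 3: +8 new -> 22 infected
Step 4: +8 new -> 30 infected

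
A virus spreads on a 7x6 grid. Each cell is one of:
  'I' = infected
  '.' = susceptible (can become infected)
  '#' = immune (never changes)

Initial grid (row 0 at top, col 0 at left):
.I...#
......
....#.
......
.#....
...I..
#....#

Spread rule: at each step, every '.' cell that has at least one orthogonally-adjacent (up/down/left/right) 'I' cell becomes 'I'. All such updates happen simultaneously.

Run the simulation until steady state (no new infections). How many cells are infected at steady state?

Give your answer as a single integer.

Step 0 (initial): 2 infected
Step 1: +7 new -> 9 infected
Step 2: +11 new -> 20 infected
Step 3: +11 new -> 31 infected
Step 4: +4 new -> 35 infected
Step 5: +2 new -> 37 infected
Step 6: +0 new -> 37 infected

Answer: 37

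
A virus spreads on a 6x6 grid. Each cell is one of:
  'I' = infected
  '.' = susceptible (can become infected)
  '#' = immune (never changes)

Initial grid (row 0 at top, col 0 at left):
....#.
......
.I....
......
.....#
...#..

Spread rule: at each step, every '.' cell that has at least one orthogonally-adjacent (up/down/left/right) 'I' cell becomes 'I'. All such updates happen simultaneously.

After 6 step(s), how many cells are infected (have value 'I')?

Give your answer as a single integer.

Step 0 (initial): 1 infected
Step 1: +4 new -> 5 infected
Step 2: +7 new -> 12 infected
Step 3: +8 new -> 20 infected
Step 4: +7 new -> 27 infected
Step 5: +3 new -> 30 infected
Step 6: +2 new -> 32 infected

Answer: 32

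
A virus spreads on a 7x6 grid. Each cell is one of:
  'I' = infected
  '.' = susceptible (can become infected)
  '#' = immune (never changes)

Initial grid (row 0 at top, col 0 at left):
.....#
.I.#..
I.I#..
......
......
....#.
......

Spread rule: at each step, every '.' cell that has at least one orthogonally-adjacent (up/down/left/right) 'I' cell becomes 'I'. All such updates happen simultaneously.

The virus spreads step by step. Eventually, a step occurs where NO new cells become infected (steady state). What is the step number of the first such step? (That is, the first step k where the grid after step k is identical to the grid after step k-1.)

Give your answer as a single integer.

Step 0 (initial): 3 infected
Step 1: +6 new -> 9 infected
Step 2: +6 new -> 15 infected
Step 3: +6 new -> 21 infected
Step 4: +8 new -> 29 infected
Step 5: +5 new -> 34 infected
Step 6: +3 new -> 37 infected
Step 7: +1 new -> 38 infected
Step 8: +0 new -> 38 infected

Answer: 8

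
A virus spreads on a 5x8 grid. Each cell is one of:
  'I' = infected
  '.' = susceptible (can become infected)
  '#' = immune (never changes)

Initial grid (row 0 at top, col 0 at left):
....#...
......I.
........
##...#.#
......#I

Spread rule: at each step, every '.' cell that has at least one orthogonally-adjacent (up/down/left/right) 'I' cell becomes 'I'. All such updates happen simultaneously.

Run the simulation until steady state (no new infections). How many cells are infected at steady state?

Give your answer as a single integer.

Step 0 (initial): 2 infected
Step 1: +4 new -> 6 infected
Step 2: +6 new -> 12 infected
Step 3: +2 new -> 14 infected
Step 4: +4 new -> 18 infected
Step 5: +5 new -> 23 infected
Step 6: +6 new -> 29 infected
Step 7: +3 new -> 32 infected
Step 8: +1 new -> 33 infected
Step 9: +1 new -> 34 infected
Step 10: +0 new -> 34 infected

Answer: 34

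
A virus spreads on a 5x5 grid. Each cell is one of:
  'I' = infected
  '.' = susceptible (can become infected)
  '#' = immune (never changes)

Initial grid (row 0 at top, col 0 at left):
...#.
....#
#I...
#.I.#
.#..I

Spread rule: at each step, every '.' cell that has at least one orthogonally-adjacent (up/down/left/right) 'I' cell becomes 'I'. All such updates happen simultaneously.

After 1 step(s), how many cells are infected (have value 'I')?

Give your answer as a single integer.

Answer: 9

Derivation:
Step 0 (initial): 3 infected
Step 1: +6 new -> 9 infected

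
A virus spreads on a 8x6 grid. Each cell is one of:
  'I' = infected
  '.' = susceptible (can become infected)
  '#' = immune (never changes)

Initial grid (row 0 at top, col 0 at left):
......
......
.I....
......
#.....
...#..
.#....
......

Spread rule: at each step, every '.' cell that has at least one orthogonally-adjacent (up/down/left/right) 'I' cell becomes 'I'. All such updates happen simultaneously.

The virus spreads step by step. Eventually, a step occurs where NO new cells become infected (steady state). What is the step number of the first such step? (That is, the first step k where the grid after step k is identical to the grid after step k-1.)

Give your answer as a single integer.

Step 0 (initial): 1 infected
Step 1: +4 new -> 5 infected
Step 2: +7 new -> 12 infected
Step 3: +7 new -> 19 infected
Step 4: +7 new -> 26 infected
Step 5: +6 new -> 32 infected
Step 6: +6 new -> 38 infected
Step 7: +4 new -> 42 infected
Step 8: +2 new -> 44 infected
Step 9: +1 new -> 45 infected
Step 10: +0 new -> 45 infected

Answer: 10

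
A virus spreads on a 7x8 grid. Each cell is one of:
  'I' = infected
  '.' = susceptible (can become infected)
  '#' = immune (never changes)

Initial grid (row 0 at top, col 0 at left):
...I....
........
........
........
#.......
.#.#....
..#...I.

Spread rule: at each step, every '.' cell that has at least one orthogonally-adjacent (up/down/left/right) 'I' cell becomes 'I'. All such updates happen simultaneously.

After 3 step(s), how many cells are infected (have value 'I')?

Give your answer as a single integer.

Step 0 (initial): 2 infected
Step 1: +6 new -> 8 infected
Step 2: +9 new -> 17 infected
Step 3: +12 new -> 29 infected

Answer: 29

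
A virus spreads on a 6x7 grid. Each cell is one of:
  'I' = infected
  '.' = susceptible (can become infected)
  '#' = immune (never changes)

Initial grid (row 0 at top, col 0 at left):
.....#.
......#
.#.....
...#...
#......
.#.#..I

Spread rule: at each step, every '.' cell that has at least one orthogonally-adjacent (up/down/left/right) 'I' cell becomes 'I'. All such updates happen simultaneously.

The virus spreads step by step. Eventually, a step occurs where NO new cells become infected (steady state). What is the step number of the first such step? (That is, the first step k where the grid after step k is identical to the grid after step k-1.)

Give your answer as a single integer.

Step 0 (initial): 1 infected
Step 1: +2 new -> 3 infected
Step 2: +3 new -> 6 infected
Step 3: +3 new -> 9 infected
Step 4: +3 new -> 12 infected
Step 5: +3 new -> 15 infected
Step 6: +5 new -> 20 infected
Step 7: +4 new -> 24 infected
Step 8: +3 new -> 27 infected
Step 9: +3 new -> 30 infected
Step 10: +2 new -> 32 infected
Step 11: +1 new -> 33 infected
Step 12: +0 new -> 33 infected

Answer: 12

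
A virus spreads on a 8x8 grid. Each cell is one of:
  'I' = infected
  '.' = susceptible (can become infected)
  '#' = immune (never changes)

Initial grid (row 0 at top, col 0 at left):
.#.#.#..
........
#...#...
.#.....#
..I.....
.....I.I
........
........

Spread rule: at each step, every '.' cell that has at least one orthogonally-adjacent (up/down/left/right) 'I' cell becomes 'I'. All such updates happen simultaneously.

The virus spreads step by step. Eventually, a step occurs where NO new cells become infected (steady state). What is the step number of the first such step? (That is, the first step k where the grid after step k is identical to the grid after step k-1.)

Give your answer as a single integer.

Answer: 8

Derivation:
Step 0 (initial): 3 infected
Step 1: +10 new -> 13 infected
Step 2: +13 new -> 26 infected
Step 3: +13 new -> 39 infected
Step 4: +8 new -> 47 infected
Step 5: +5 new -> 52 infected
Step 6: +4 new -> 56 infected
Step 7: +1 new -> 57 infected
Step 8: +0 new -> 57 infected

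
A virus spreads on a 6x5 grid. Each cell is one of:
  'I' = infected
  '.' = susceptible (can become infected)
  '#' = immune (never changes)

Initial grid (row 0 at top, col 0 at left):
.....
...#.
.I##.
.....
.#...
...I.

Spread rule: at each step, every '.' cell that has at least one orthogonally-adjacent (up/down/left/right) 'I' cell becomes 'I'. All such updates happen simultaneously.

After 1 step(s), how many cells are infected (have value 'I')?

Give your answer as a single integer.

Step 0 (initial): 2 infected
Step 1: +6 new -> 8 infected

Answer: 8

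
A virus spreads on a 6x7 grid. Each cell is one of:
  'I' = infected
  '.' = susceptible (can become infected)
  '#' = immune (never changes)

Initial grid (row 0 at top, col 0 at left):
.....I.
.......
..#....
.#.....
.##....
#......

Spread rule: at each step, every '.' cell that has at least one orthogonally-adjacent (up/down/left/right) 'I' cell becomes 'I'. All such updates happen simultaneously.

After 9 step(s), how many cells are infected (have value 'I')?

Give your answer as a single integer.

Step 0 (initial): 1 infected
Step 1: +3 new -> 4 infected
Step 2: +4 new -> 8 infected
Step 3: +5 new -> 13 infected
Step 4: +6 new -> 19 infected
Step 5: +6 new -> 25 infected
Step 6: +6 new -> 31 infected
Step 7: +2 new -> 33 infected
Step 8: +2 new -> 35 infected
Step 9: +2 new -> 37 infected

Answer: 37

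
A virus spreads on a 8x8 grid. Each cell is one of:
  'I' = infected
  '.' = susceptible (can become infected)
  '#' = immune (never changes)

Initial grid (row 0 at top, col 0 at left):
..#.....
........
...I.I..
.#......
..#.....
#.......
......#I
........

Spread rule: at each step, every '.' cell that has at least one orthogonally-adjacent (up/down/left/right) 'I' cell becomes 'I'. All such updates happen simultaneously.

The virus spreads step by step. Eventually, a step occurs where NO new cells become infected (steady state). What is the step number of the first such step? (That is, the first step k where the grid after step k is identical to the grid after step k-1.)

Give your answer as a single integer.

Step 0 (initial): 3 infected
Step 1: +9 new -> 12 infected
Step 2: +15 new -> 27 infected
Step 3: +11 new -> 38 infected
Step 4: +9 new -> 47 infected
Step 5: +6 new -> 53 infected
Step 6: +3 new -> 56 infected
Step 7: +2 new -> 58 infected
Step 8: +1 new -> 59 infected
Step 9: +0 new -> 59 infected

Answer: 9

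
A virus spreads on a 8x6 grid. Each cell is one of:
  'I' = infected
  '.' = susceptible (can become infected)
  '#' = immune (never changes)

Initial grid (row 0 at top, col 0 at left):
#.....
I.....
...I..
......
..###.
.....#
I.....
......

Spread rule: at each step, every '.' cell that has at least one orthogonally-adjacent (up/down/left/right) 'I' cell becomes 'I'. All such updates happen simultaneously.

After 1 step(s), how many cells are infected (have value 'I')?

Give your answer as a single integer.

Step 0 (initial): 3 infected
Step 1: +9 new -> 12 infected

Answer: 12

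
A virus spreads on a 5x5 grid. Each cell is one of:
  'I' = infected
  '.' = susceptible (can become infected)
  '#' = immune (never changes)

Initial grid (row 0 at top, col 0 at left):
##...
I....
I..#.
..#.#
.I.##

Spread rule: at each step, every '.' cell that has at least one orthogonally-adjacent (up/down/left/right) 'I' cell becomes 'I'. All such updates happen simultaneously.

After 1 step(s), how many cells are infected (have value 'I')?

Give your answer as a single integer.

Step 0 (initial): 3 infected
Step 1: +6 new -> 9 infected

Answer: 9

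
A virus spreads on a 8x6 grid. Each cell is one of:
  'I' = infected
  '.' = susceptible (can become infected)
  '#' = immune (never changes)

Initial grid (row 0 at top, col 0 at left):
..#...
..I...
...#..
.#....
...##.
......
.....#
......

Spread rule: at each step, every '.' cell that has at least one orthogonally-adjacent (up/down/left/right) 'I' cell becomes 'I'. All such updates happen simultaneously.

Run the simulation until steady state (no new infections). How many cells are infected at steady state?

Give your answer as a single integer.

Answer: 42

Derivation:
Step 0 (initial): 1 infected
Step 1: +3 new -> 4 infected
Step 2: +6 new -> 10 infected
Step 3: +7 new -> 17 infected
Step 4: +6 new -> 23 infected
Step 5: +5 new -> 28 infected
Step 6: +6 new -> 34 infected
Step 7: +5 new -> 39 infected
Step 8: +2 new -> 41 infected
Step 9: +1 new -> 42 infected
Step 10: +0 new -> 42 infected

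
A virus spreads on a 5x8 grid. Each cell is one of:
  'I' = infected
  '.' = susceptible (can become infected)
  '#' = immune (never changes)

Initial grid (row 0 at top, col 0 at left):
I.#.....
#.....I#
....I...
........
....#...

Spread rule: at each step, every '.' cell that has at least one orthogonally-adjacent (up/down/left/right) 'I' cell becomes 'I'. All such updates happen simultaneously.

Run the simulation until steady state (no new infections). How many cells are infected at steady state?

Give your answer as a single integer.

Step 0 (initial): 3 infected
Step 1: +8 new -> 11 infected
Step 2: +10 new -> 21 infected
Step 3: +8 new -> 29 infected
Step 4: +4 new -> 33 infected
Step 5: +2 new -> 35 infected
Step 6: +1 new -> 36 infected
Step 7: +0 new -> 36 infected

Answer: 36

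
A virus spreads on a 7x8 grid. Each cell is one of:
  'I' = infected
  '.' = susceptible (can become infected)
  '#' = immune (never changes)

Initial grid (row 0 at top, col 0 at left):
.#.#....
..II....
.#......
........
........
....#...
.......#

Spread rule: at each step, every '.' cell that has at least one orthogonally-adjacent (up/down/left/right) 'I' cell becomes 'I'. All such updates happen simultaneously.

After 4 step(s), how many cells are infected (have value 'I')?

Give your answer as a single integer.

Answer: 31

Derivation:
Step 0 (initial): 2 infected
Step 1: +5 new -> 7 infected
Step 2: +6 new -> 13 infected
Step 3: +9 new -> 22 infected
Step 4: +9 new -> 31 infected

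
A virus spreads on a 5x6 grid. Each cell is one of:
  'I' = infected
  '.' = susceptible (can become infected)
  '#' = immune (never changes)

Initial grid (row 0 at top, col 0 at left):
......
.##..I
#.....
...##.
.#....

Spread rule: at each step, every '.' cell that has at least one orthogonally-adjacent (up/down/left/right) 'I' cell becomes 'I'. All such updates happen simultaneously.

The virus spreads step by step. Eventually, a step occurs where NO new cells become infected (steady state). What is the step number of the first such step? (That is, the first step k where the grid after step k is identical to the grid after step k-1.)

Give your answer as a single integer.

Answer: 9

Derivation:
Step 0 (initial): 1 infected
Step 1: +3 new -> 4 infected
Step 2: +4 new -> 8 infected
Step 3: +3 new -> 11 infected
Step 4: +3 new -> 14 infected
Step 5: +4 new -> 18 infected
Step 6: +3 new -> 21 infected
Step 7: +2 new -> 23 infected
Step 8: +1 new -> 24 infected
Step 9: +0 new -> 24 infected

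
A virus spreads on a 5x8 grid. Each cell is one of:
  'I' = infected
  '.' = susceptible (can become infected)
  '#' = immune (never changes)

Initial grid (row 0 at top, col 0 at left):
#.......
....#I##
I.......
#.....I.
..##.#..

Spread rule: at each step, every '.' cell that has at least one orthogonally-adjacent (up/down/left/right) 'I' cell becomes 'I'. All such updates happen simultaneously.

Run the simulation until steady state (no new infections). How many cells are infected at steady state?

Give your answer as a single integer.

Step 0 (initial): 3 infected
Step 1: +8 new -> 11 infected
Step 2: +9 new -> 20 infected
Step 3: +9 new -> 29 infected
Step 4: +3 new -> 32 infected
Step 5: +0 new -> 32 infected

Answer: 32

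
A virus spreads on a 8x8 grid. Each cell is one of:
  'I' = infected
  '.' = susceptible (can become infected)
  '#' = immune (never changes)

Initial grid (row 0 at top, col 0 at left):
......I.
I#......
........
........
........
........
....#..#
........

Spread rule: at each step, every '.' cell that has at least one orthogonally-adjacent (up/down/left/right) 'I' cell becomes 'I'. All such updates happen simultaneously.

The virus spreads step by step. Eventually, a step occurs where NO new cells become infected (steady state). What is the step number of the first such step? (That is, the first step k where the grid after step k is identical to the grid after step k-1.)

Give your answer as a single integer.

Step 0 (initial): 2 infected
Step 1: +5 new -> 7 infected
Step 2: +7 new -> 14 infected
Step 3: +9 new -> 23 infected
Step 4: +10 new -> 33 infected
Step 5: +8 new -> 41 infected
Step 6: +8 new -> 49 infected
Step 7: +6 new -> 55 infected
Step 8: +4 new -> 59 infected
Step 9: +2 new -> 61 infected
Step 10: +0 new -> 61 infected

Answer: 10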